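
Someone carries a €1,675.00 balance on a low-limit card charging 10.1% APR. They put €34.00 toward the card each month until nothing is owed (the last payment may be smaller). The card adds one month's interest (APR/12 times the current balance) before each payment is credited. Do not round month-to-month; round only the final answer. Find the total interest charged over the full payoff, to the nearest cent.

€497.46

Monthly rate r = 10.1%/12 = 0.841667% = 0.00841667.
Payoff takes n = ⌈−ln(1 − rB₀/P)/ln(1+r)⌉ = ⌈63.895⌉ = 64 payments; the last is €30.46.
Total paid = 63·€34.00 + €30.46 = €2,172.46.
Total interest = total paid − principal = €2,172.46 − €1,675.00 = €497.46.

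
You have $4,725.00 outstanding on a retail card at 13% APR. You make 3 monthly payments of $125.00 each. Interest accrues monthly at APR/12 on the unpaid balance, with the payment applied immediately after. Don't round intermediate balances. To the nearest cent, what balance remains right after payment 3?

$4,501.15

Monthly rate r = 13%/12 = 1.08333% = 0.0108333.
Each month: B ← B·(1+r) − $125.00.
Month 1: interest $51.19; balance after payment $4,651.19.
Month 2: interest $50.39; balance after payment $4,576.58.
Month 3: interest $49.58; balance after payment $4,501.15.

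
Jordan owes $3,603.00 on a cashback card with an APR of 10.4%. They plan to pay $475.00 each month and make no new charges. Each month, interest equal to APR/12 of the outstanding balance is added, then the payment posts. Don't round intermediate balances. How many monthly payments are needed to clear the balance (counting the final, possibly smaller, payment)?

Monthly rate r = 10.4%/12 = 0.866667% = 0.00866667.
Recurrence: B ← B·(1+r) − $475.00.
Month 1: interest $31.23; balance after payment $3,159.23.
Month 2: interest $27.38; balance after payment $2,711.61.
Closed form: n = −ln(1 − rB₀/P)/ln(1+r) = −ln(0.93426)/ln(1.00867) ≈ 7.880, so the balance reaches zero during payment 8.

8 months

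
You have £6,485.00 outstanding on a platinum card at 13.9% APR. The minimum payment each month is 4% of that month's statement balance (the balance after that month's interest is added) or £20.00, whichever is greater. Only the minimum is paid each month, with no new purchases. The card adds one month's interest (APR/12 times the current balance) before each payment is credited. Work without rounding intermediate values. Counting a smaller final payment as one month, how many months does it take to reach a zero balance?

118 months

Monthly rate r = 13.9%/12 = 1.15833% = 0.0115833.
While 4% of the post-interest balance exceeds £20.00, each month B ← (B·(1+r))·(1 − 0.04), i.e. B shrinks by the factor (1+r)·0.96 = 0.97112.
This holds for months 1–88. Entering month 89 the balance is £491.95; 4% of the post-interest balance is now below £20.00, so the flat £20.00 minimum applies from here.
From month 89 a fixed £20.00 at rate r clears £491.95 in 30 more payments. Total: 88 + 30 = 118 months.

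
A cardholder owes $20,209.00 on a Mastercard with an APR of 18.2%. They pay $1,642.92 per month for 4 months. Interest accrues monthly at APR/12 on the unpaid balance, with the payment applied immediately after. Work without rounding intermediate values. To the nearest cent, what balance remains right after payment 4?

$14,740.48

Monthly rate r = 18.2%/12 = 1.51667% = 0.0151667.
Each month: B ← B·(1+r) − $1,642.92.
Month 1: interest $306.50; balance after payment $18,872.58.
Month 2: interest $286.23; balance after payment $17,515.90.
Month 3: interest $265.66; balance after payment $16,138.64.
Month 4: interest $244.77; balance after payment $14,740.48.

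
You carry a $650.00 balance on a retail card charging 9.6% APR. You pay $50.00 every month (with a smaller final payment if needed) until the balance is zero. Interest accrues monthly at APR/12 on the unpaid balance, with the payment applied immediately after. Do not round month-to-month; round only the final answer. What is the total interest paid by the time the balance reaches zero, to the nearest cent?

$39.12

Monthly rate r = 9.6%/12 = 0.8% = 0.008.
Payoff takes n = ⌈−ln(1 − rB₀/P)/ln(1+r)⌉ = ⌈13.782⌉ = 14 payments; the last is $39.12.
Total paid = 13·$50.00 + $39.12 = $689.12.
Total interest = total paid − principal = $689.12 − $650.00 = $39.12.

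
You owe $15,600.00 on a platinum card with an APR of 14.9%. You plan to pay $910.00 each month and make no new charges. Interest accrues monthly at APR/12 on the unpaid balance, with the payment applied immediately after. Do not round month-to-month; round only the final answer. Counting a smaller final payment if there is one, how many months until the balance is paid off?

20 months

Monthly rate r = 14.9%/12 = 1.24167% = 0.0124167.
Recurrence: B ← B·(1+r) − $910.00.
Month 1: interest $193.70; balance after payment $14,883.70.
Month 2: interest $184.81; balance after payment $14,158.51.
Closed form: n = −ln(1 − rB₀/P)/ln(1+r) = −ln(0.78714)/ln(1.01242) ≈ 19.396, so the balance reaches zero during payment 20.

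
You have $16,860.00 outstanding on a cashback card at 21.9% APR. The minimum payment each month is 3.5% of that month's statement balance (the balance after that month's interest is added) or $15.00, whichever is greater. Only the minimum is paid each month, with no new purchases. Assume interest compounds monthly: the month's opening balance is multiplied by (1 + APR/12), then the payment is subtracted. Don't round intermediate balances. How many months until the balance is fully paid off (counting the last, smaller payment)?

251 months

Monthly rate r = 21.9%/12 = 1.825% = 0.01825.
While 3.5% of the post-interest balance exceeds $15.00, each month B ← (B·(1+r))·(1 − 0.035), i.e. B shrinks by the factor (1+r)·0.965 = 0.98261.
This holds for months 1–211. Entering month 212 the balance is $416.30; 3.5% of the post-interest balance is now below $15.00, so the flat $15.00 minimum applies from here.
From month 212 a fixed $15.00 at rate r clears $416.30 in 40 more payments. Total: 211 + 40 = 251 months.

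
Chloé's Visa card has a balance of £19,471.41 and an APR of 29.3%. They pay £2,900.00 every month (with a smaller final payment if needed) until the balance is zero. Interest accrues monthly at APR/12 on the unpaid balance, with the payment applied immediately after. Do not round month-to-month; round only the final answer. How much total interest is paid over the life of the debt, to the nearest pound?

£2,062

Monthly rate r = 29.3%/12 = 2.44167% = 0.0244167.
Payoff takes n = ⌈−ln(1 − rB₀/P)/ln(1+r)⌉ = ⌈7.422⌉ = 8 payments; the last is £1,233.76.
Total paid = 7·£2,900.00 + £1,233.76 = £21,533.76.
Total interest = total paid − principal = £21,533.76 − £19,471.41 = £2,062.35.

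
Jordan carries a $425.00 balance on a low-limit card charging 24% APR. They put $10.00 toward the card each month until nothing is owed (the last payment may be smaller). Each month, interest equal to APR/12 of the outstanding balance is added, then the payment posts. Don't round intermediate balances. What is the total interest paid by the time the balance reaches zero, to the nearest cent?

Monthly rate r = 24%/12 = 2% = 0.02.
Payoff takes n = ⌈−ln(1 − rB₀/P)/ln(1+r)⌉ = ⌈95.801⌉ = 96 payments; the last is $8.03.
Total paid = 95·$10.00 + $8.03 = $958.03.
Total interest = total paid − principal = $958.03 − $425.00 = $533.03.

$533.03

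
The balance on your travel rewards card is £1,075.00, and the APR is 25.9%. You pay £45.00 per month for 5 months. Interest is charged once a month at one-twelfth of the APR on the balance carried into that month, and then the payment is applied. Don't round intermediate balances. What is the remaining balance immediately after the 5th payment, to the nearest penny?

Monthly rate r = 25.9%/12 = 2.15833% = 0.0215833.
Each month: B ← B·(1+r) − £45.00.
Month 1: interest £23.20; balance after payment £1,053.20.
Month 2: interest £22.73; balance after payment £1,030.93.
Month 3: interest £22.25; balance after payment £1,008.18.
Month 4: interest £21.76; balance after payment £984.94.
Month 5: interest £21.26; balance after payment £961.20.

£961.20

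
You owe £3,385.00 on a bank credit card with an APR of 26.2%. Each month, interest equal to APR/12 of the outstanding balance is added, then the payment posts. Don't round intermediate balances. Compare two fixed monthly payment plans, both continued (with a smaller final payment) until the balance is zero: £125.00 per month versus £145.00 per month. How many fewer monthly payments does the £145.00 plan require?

9 fewer payments

Monthly rate r = 26.2%/12 = 2.18333% = 0.0218333.
At £125.00/mo: n = ⌈−ln(1 − rB₀/P)/ln(1+r)⌉ = 42 payments (last £53.05); total interest = total paid − £3,385.00 = £1,793.05.
At £145.00/mo: 33 payments (last £144.88); total interest £1,399.88.
Payments saved = 42 − 33 = 9.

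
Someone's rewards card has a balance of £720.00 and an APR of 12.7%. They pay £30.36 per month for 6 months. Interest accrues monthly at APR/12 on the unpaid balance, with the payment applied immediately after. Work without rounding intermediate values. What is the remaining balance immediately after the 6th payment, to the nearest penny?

Monthly rate r = 12.7%/12 = 1.05833% = 0.0105833.
Each month: B ← B·(1+r) − £30.36.
Month 1: interest £7.62; balance after payment £697.26.
Month 2: interest £7.38; balance after payment £674.28.
Month 3: interest £7.14; balance after payment £651.06.
Month 4: interest £6.89; balance after payment £627.59.
Month 5: interest £6.64; balance after payment £603.87.
Month 6: interest £6.39; balance after payment £579.90.

£579.90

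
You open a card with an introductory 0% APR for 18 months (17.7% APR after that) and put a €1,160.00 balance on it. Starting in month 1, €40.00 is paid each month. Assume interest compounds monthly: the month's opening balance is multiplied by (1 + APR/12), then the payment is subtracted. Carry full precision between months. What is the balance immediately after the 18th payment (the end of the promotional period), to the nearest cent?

€440.00

Promo months 1–18 at r₀ = 0%/12 = 0; months 19+ at r₁ = 17.7%/12 = 0.01475.
After month 18 (no interest yet): B = €1,160.00 − 18·€40.00 = €440.00.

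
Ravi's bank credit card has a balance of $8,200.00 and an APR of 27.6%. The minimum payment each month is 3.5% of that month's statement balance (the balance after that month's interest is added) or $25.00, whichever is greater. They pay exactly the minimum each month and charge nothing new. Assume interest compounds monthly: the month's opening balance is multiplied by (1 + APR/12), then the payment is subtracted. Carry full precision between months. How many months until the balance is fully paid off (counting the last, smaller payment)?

Monthly rate r = 27.6%/12 = 2.3% = 0.023.
While 3.5% of the post-interest balance exceeds $25.00, each month B ← (B·(1+r))·(1 − 0.035), i.e. B shrinks by the factor (1+r)·0.965 = 0.98719.
This holds for months 1–192. Entering month 193 the balance is $690.53; 3.5% of the post-interest balance is now below $25.00, so the flat $25.00 minimum applies from here.
From month 193 a fixed $25.00 at rate r clears $690.53 in 45 more payments. Total: 192 + 45 = 237 months.

237 months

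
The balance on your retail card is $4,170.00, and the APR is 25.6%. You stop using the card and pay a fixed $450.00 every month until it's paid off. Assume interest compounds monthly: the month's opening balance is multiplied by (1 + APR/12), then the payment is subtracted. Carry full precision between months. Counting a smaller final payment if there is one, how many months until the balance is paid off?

11 months

Monthly rate r = 25.6%/12 = 2.13333% = 0.0213333.
Recurrence: B ← B·(1+r) − $450.00.
Month 1: interest $88.96; balance after payment $3,808.96.
Month 2: interest $81.26; balance after payment $3,440.22.
Closed form: n = −ln(1 − rB₀/P)/ln(1+r) = −ln(0.80231)/ln(1.02133) ≈ 10.434, so the balance reaches zero during payment 11.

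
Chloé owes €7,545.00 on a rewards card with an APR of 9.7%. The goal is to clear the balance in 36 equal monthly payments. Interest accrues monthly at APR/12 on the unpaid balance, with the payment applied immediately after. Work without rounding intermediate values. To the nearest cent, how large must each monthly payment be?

Monthly rate r = 9.7%/12 = 0.808333% = 0.00808333.
Level-payment amortization: P = B₀·r / (1 − (1+r)^(−n)) = 7545.00·0.00808333 / (1 − 1.00808^(−36)).
Denominator 1 − (1+r)^(−36) = 0.251609348.
P = 60.9887 / 0.251609348 ≈ 242.39.

€242.39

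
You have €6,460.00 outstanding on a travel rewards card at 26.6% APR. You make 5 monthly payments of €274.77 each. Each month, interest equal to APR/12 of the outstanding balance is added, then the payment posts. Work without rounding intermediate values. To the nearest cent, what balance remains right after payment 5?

€5,772.31

Monthly rate r = 26.6%/12 = 2.21667% = 0.0221667.
Each month: B ← B·(1+r) − €274.77.
Month 1: interest €143.20; balance after payment €6,328.43.
Month 2: interest €140.28; balance after payment €6,193.94.
Month 3: interest €137.30; balance after payment €6,056.47.
Month 4: interest €134.25; balance after payment €5,915.95.
Month 5: interest €131.14; balance after payment €5,772.31.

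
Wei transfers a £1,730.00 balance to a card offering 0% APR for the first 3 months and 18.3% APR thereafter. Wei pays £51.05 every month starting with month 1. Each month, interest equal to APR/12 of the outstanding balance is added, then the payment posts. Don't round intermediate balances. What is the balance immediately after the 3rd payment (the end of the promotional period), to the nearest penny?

Promo months 1–3 at r₀ = 0%/12 = 0; months 4+ at r₁ = 18.3%/12 = 0.01525.
After month 3 (no interest yet): B = £1,730.00 − 3·£51.05 = £1,576.85.

£1,576.85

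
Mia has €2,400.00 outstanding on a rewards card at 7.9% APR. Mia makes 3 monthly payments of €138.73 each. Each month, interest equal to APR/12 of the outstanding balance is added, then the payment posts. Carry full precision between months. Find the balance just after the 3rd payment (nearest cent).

€2,028.78

Monthly rate r = 7.9%/12 = 0.658333% = 0.00658333.
Each month: B ← B·(1+r) − €138.73.
Month 1: interest €15.80; balance after payment €2,277.07.
Month 2: interest €14.99; balance after payment €2,153.33.
Month 3: interest €14.18; balance after payment €2,028.78.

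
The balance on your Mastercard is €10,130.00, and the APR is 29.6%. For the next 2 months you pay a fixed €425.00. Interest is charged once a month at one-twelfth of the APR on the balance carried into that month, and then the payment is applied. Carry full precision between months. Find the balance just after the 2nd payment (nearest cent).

Monthly rate r = 29.6%/12 = 2.46667% = 0.0246667.
Each month: B ← B·(1+r) − €425.00.
Month 1: interest €249.87; balance after payment €9,954.87.
Month 2: interest €245.55; balance after payment €9,775.43.

€9,775.43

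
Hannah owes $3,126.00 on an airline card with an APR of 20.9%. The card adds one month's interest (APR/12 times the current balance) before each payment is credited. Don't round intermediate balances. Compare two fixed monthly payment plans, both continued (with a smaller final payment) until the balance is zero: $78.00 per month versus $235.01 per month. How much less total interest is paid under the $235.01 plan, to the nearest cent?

Monthly rate r = 20.9%/12 = 1.74167% = 0.0174167.
At $78.00/mo: n = ⌈−ln(1 − rB₀/P)/ln(1+r)⌉ = 70 payments (last $27.01); total interest = total paid − $3,126.00 = $2,283.01.
At $235.01/mo: 16 payments (last $62.10); total interest $461.25.
Interest saved = $2,283.01 − $461.25 = $1,821.76.

$1,821.76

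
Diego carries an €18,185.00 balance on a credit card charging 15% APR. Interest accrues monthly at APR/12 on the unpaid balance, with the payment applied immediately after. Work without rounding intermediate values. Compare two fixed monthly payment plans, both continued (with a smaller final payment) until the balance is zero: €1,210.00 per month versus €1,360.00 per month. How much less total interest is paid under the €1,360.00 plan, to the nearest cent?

Monthly rate r = 15%/12 = 1.25% = 0.0125.
At €1,210.00/mo: n = ⌈−ln(1 − rB₀/P)/ln(1+r)⌉ = 17 payments (last €909.61); total interest = total paid − €18,185.00 = €2,084.61.
At €1,360.00/mo: 15 payments (last €984.40); total interest €1,839.40.
Interest saved = €2,084.61 − €1,839.40 = €245.21.

€245.21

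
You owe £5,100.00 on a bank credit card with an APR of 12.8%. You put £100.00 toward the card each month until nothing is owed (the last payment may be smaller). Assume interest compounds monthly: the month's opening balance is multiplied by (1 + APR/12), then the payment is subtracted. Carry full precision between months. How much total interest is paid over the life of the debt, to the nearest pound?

Monthly rate r = 12.8%/12 = 1.06667% = 0.0106667.
Payoff takes n = ⌈−ln(1 − rB₀/P)/ln(1+r)⌉ = ⌈74.010⌉ = 75 payments; the last is £1.03.
Total paid = 74·£100.00 + £1.03 = £7,401.03.
Total interest = total paid − principal = £7,401.03 − £5,100.00 = £2,301.03.

£2,301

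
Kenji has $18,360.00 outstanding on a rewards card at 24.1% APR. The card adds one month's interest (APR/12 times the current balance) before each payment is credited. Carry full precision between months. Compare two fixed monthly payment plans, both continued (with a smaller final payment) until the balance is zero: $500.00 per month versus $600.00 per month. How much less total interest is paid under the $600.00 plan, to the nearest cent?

$4,862.24

Monthly rate r = 24.1%/12 = 2.00833% = 0.0200833.
At $500.00/mo: n = ⌈−ln(1 − rB₀/P)/ln(1+r)⌉ = 68 payments (last $129.25); total interest = total paid − $18,360.00 = $15,269.25.
At $600.00/mo: 48 payments (last $567.01); total interest $10,407.01.
Interest saved = $15,269.25 − $10,407.01 = $4,862.24.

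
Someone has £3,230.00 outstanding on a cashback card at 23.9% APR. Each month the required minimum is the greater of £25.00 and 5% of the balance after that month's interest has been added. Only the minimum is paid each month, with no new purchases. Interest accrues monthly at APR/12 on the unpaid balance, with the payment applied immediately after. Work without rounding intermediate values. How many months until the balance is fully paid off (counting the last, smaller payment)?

Monthly rate r = 23.9%/12 = 1.99167% = 0.0199167.
While 5% of the post-interest balance exceeds £25.00, each month B ← (B·(1+r))·(1 − 0.05), i.e. B shrinks by the factor (1+r)·0.95 = 0.96892.
This holds for months 1–60. Entering month 61 the balance is £485.85; 5% of the post-interest balance is now below £25.00, so the flat £25.00 minimum applies from here.
From month 61 a fixed £25.00 at rate r clears £485.85 in 25 more payments. Total: 60 + 25 = 85 months.

85 months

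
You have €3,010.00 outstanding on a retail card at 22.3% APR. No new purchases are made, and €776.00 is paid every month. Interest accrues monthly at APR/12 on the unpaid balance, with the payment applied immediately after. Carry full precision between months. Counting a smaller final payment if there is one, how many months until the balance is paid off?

5 payments

Monthly rate r = 22.3%/12 = 1.85833% = 0.0185833.
Recurrence: B ← B·(1+r) − €776.00.
Month 1: interest €55.94; balance after payment €2,289.94.
Month 2: interest €42.55; balance after payment €1,556.49.
Month 3: interest €28.92; balance after payment €809.42.
Month 4: interest €15.04; balance after payment €48.46.
Month 5: interest €0.90; balance after payment €0.00.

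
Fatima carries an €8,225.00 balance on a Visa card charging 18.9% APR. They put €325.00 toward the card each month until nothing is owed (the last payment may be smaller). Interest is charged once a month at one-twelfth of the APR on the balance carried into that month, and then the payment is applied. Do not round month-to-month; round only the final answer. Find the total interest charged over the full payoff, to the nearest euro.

Monthly rate r = 18.9%/12 = 1.575% = 0.01575.
Payoff takes n = ⌈−ln(1 − rB₀/P)/ln(1+r)⌉ = ⌈32.539⌉ = 33 payments; the last is €175.67.
Total paid = 32·€325.00 + €175.67 = €10,575.67.
Total interest = total paid − principal = €10,575.67 − €8,225.00 = €2,350.67.

€2,351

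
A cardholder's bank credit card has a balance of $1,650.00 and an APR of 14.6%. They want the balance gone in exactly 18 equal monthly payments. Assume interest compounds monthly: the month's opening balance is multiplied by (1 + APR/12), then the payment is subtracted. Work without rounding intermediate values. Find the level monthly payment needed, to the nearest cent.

$102.62

Monthly rate r = 14.6%/12 = 1.21667% = 0.0121667.
Level-payment amortization: P = B₀·r / (1 − (1+r)^(−n)) = 1650.00·0.0121667 / (1 − 1.01217^(−18)).
Denominator 1 − (1+r)^(−18) = 0.195615957.
P = 20.075 / 0.195615957 ≈ 102.62.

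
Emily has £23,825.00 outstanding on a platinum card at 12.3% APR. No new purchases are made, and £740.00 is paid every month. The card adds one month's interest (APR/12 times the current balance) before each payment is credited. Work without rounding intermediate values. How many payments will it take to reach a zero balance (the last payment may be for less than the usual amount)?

40 payments

Monthly rate r = 12.3%/12 = 1.025% = 0.01025.
Recurrence: B ← B·(1+r) − £740.00.
Month 1: interest £244.21; balance after payment £23,329.21.
Month 2: interest £239.12; balance after payment £22,828.33.
Closed form: n = −ln(1 − rB₀/P)/ln(1+r) = −ln(0.66999)/ln(1.01025) ≈ 39.272, so the balance reaches zero during payment 40.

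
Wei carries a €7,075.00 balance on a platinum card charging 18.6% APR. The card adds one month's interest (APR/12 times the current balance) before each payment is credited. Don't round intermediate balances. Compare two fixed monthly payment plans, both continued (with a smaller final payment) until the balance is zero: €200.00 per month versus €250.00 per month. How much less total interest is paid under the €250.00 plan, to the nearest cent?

Monthly rate r = 18.6%/12 = 1.55% = 0.0155.
At €200.00/mo: n = ⌈−ln(1 − rB₀/P)/ln(1+r)⌉ = 52 payments (last €134.64); total interest = total paid − €7,075.00 = €3,259.64.
At €250.00/mo: 38 payments (last €135.54); total interest €2,310.54.
Interest saved = €3,259.64 − €2,310.54 = €949.10.

€949.10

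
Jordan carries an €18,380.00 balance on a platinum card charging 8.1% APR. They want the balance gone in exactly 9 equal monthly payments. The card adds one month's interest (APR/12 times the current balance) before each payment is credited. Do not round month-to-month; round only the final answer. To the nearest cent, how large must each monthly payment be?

Monthly rate r = 8.1%/12 = 0.675% = 0.00675.
Level-payment amortization: P = B₀·r / (1 − (1+r)^(−n)) = 18380.00·0.00675 / (1 − 1.00675^(−9)).
Denominator 1 − (1+r)^(−9) = 0.0587494229.
P = 124.065 / 0.0587494229 ≈ 2111.77.

€2,111.77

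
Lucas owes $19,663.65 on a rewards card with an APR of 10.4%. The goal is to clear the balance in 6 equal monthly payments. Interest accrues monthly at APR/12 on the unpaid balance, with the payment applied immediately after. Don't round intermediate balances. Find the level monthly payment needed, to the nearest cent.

$3,377.40

Monthly rate r = 10.4%/12 = 0.866667% = 0.00866667.
Level-payment amortization: P = B₀·r / (1 − (1+r)^(−n)) = 19663.65·0.00866667 / (1 − 1.00867^(−6)).
Denominator 1 − (1+r)^(−6) = 0.0504584219.
P = 170.418 / 0.0504584219 ≈ 3377.40.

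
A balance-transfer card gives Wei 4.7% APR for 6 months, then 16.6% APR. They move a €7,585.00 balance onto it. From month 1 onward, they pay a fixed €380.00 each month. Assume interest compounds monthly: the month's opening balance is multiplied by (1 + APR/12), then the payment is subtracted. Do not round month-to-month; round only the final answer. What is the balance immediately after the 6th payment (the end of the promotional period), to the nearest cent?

Promo months 1–6 at r₀ = 4.7%/12 = 0.00391667; months 7+ at r₁ = 16.6%/12 = 0.0138333.
After month 6: iterate B ← B·(1+r₀) − €380.00 for 6 months → €5,462.56.

€5,462.56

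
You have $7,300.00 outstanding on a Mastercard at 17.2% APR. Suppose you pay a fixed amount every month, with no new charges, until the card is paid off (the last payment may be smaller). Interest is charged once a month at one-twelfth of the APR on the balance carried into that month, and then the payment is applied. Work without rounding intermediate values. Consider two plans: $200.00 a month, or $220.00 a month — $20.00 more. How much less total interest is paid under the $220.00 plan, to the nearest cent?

Monthly rate r = 17.2%/12 = 1.43333% = 0.0143333.
At $200.00/mo: n = ⌈−ln(1 − rB₀/P)/ln(1+r)⌉ = 53 payments (last $7.73); total interest = total paid − $7,300.00 = $3,107.73.
At $220.00/mo: 46 payments (last $79.06); total interest $2,679.06.
Interest saved = $3,107.73 − $2,679.06 = $428.67.

$428.67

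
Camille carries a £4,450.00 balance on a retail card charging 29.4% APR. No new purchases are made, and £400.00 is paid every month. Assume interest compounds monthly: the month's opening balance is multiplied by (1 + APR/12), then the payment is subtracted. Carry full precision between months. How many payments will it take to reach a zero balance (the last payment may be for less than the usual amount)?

Monthly rate r = 29.4%/12 = 2.45% = 0.0245.
Recurrence: B ← B·(1+r) − £400.00.
Month 1: interest £109.02; balance after payment £4,159.02.
Month 2: interest £101.90; balance after payment £3,860.92.
Closed form: n = −ln(1 − rB₀/P)/ln(1+r) = −ln(0.72744)/ln(1.0245) ≈ 13.147, so the balance reaches zero during payment 14.

14 payments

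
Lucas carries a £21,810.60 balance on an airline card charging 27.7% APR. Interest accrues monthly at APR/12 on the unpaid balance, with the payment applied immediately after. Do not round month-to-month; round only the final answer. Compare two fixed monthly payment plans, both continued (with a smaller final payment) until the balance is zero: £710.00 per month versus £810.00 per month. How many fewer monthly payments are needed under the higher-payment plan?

Monthly rate r = 27.7%/12 = 2.30833% = 0.0230833.
At £710.00/mo: n = ⌈−ln(1 − rB₀/P)/ln(1+r)⌉ = 55 payments (last £76.89); total interest = total paid − £21,810.60 = £16,606.29.
At £810.00/mo: 43 payments (last £471.15); total interest £12,680.55.
Payments saved = 55 − 43 = 12.

12 fewer payments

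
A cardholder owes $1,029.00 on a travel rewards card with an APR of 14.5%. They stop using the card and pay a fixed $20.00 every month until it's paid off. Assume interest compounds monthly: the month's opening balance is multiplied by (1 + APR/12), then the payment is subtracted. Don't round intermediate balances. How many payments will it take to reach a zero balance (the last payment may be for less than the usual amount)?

81 months

Monthly rate r = 14.5%/12 = 1.20833% = 0.0120833.
Recurrence: B ← B·(1+r) − $20.00.
Month 1: interest $12.43; balance after payment $1,021.43.
Month 2: interest $12.34; balance after payment $1,013.78.
Closed form: n = −ln(1 − rB₀/P)/ln(1+r) = −ln(0.37831)/ln(1.01208) ≈ 80.929, so the balance reaches zero during payment 81.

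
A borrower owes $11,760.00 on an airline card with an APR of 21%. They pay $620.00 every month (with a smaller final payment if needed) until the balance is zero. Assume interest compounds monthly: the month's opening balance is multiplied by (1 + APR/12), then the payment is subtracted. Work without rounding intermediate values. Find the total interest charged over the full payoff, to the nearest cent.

Monthly rate r = 21%/12 = 1.75% = 0.0175.
Payoff takes n = ⌈−ln(1 − rB₀/P)/ln(1+r)⌉ = ⌈23.251⌉ = 24 payments; the last is $156.54.
Total paid = 23·$620.00 + $156.54 = $14,416.54.
Total interest = total paid − principal = $14,416.54 − $11,760.00 = $2,656.54.

$2,656.54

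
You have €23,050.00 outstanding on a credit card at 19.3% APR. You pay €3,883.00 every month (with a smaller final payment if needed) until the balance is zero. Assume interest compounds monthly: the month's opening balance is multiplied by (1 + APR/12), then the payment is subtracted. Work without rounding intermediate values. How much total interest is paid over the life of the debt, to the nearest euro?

€1,376

Monthly rate r = 19.3%/12 = 1.60833% = 0.0160833.
Payoff takes n = ⌈−ln(1 − rB₀/P)/ln(1+r)⌉ = ⌈6.289⌉ = 7 payments; the last is €1,128.46.
Total paid = 6·€3,883.00 + €1,128.46 = €24,426.46.
Total interest = total paid − principal = €24,426.46 − €23,050.00 = €1,376.46.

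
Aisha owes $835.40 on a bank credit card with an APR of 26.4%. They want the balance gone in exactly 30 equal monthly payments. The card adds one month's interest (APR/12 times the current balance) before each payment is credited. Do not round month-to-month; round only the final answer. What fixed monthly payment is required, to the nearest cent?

Monthly rate r = 26.4%/12 = 2.2% = 0.022.
Level-payment amortization: P = B₀·r / (1 − (1+r)^(−n)) = 835.40·0.022 / (1 − 1.022^(−30)).
Denominator 1 − (1+r)^(−30) = 0.479437204.
P = 18.3788 / 0.479437204 ≈ 38.33.

$38.33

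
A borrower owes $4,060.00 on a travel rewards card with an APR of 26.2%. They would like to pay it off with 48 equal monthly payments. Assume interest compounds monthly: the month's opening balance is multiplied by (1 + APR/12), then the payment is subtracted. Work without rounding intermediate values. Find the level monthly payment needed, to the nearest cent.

$137.35

Monthly rate r = 26.2%/12 = 2.18333% = 0.0218333.
Level-payment amortization: P = B₀·r / (1 − (1+r)^(−n)) = 4060.00·0.0218333 / (1 − 1.02183^(−48)).
Denominator 1 − (1+r)^(−48) = 0.64538521.
P = 88.6433 / 0.64538521 ≈ 137.35.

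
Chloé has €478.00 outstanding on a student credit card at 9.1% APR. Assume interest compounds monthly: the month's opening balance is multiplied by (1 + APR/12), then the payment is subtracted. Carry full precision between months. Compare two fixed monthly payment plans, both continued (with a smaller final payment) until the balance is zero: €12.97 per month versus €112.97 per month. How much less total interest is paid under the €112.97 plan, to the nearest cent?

€74.98

Monthly rate r = 9.1%/12 = 0.758333% = 0.00758333.
At €12.97/mo: n = ⌈−ln(1 − rB₀/P)/ln(1+r)⌉ = 44 payments (last €5.04); total interest = total paid − €478.00 = €84.75.
At €112.97/mo: 5 payments (last €35.89); total interest €9.77.
Interest saved = €84.75 − €9.77 = €74.98.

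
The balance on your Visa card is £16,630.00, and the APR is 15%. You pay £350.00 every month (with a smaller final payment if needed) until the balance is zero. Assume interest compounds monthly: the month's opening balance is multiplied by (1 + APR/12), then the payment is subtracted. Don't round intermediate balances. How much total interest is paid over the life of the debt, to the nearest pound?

£8,762

Monthly rate r = 15%/12 = 1.25% = 0.0125.
Payoff takes n = ⌈−ln(1 − rB₀/P)/ln(1+r)⌉ = ⌈72.548⌉ = 73 payments; the last is £192.26.
Total paid = 72·£350.00 + £192.26 = £25,392.26.
Total interest = total paid − principal = £25,392.26 − £16,630.00 = £8,762.26.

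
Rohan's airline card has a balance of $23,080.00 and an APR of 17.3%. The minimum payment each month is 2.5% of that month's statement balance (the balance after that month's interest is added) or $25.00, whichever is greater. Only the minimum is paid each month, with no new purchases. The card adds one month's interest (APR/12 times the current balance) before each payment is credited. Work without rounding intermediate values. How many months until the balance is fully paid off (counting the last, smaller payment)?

346 months

Monthly rate r = 17.3%/12 = 1.44167% = 0.0144167.
While 2.5% of the post-interest balance exceeds $25.00, each month B ← (B·(1+r))·(1 − 0.025), i.e. B shrinks by the factor (1+r)·0.975 = 0.98906.
This holds for months 1–287. Entering month 288 the balance is $980.98; 2.5% of the post-interest balance is now below $25.00, so the flat $25.00 minimum applies from here.
From month 288 a fixed $25.00 at rate r clears $980.98 in 59 more payments. Total: 287 + 59 = 346 months.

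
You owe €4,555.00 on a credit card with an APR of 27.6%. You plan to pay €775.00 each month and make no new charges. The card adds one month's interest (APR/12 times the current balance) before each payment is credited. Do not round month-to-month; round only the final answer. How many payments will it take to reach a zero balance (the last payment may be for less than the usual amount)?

7 payments

Monthly rate r = 27.6%/12 = 2.3% = 0.023.
Recurrence: B ← B·(1+r) − €775.00.
Month 1: interest €104.77; balance after payment €3,884.77.
Month 2: interest €89.35; balance after payment €3,199.11.
Closed form: n = −ln(1 − rB₀/P)/ln(1+r) = −ln(0.86482)/ln(1.023) ≈ 6.387, so the balance reaches zero during payment 7.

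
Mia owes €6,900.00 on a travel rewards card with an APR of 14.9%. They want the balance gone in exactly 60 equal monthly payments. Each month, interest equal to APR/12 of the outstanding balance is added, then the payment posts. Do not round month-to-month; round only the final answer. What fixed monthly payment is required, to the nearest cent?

€163.79

Monthly rate r = 14.9%/12 = 1.24167% = 0.0124167.
Level-payment amortization: P = B₀·r / (1 − (1+r)^(−n)) = 6900.00·0.0124167 / (1 − 1.01242^(−60)).
Denominator 1 − (1+r)^(−60) = 0.523082961.
P = 85.675 / 0.523082961 ≈ 163.79.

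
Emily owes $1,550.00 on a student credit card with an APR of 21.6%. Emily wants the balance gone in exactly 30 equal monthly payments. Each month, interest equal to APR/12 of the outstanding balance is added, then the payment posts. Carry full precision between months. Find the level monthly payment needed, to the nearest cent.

Monthly rate r = 21.6%/12 = 1.8% = 0.018.
Level-payment amortization: P = B₀·r / (1 − (1+r)^(−n)) = 1550.00·0.018 / (1 − 1.018^(−30)).
Denominator 1 − (1+r)^(−30) = 0.414446394.
P = 27.9 / 0.414446394 ≈ 67.32.

$67.32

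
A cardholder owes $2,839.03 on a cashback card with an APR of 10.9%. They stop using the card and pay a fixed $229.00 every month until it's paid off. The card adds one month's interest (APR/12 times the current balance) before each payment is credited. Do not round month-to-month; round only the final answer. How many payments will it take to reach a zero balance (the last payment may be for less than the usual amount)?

Monthly rate r = 10.9%/12 = 0.908333% = 0.00908333.
Recurrence: B ← B·(1+r) − $229.00.
Month 1: interest $25.79; balance after payment $2,635.82.
Month 2: interest $23.94; balance after payment $2,430.76.
Closed form: n = −ln(1 − rB₀/P)/ln(1+r) = −ln(0.88739)/ln(1.00908) ≈ 13.212, so the balance reaches zero during payment 14.

14 payments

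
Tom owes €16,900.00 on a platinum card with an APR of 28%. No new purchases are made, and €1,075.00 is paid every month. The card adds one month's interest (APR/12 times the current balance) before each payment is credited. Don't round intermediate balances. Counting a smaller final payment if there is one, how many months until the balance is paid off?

20 payments

Monthly rate r = 28%/12 = 2.33333% = 0.0233333.
Recurrence: B ← B·(1+r) − €1,075.00.
Month 1: interest €394.33; balance after payment €16,219.33.
Month 2: interest €378.45; balance after payment €15,522.78.
Closed form: n = −ln(1 − rB₀/P)/ln(1+r) = −ln(0.63318)/ln(1.02333) ≈ 19.813, so the balance reaches zero during payment 20.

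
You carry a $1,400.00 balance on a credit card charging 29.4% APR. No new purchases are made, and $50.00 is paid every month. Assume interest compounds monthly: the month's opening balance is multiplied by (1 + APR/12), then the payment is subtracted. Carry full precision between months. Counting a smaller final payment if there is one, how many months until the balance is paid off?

Monthly rate r = 29.4%/12 = 2.45% = 0.0245.
Recurrence: B ← B·(1+r) − $50.00.
Month 1: interest $34.30; balance after payment $1,384.30.
Month 2: interest $33.92; balance after payment $1,368.22.
Closed form: n = −ln(1 − rB₀/P)/ln(1+r) = −ln(0.314)/ln(1.0245) ≈ 47.857, so the balance reaches zero during payment 48.

48 months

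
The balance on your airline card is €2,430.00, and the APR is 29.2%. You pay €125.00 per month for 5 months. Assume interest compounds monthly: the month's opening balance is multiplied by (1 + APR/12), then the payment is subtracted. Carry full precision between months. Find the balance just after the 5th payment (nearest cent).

€2,084.23

Monthly rate r = 29.2%/12 = 2.43333% = 0.0243333.
Each month: B ← B·(1+r) − €125.00.
Month 1: interest €59.13; balance after payment €2,364.13.
Month 2: interest €57.53; balance after payment €2,296.66.
Month 3: interest €55.89; balance after payment €2,227.54.
Month 4: interest €54.20; balance after payment €2,156.75.
Month 5: interest €52.48; balance after payment €2,084.23.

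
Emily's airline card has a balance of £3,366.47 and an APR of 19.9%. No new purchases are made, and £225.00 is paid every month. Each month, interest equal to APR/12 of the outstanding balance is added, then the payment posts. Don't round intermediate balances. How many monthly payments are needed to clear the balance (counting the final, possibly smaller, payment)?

Monthly rate r = 19.9%/12 = 1.65833% = 0.0165833.
Recurrence: B ← B·(1+r) − £225.00.
Month 1: interest £55.83; balance after payment £3,197.30.
Month 2: interest £53.02; balance after payment £3,025.32.
Closed form: n = −ln(1 − rB₀/P)/ln(1+r) = −ln(0.75188)/ln(1.01658) ≈ 17.339, so the balance reaches zero during payment 18.

18 months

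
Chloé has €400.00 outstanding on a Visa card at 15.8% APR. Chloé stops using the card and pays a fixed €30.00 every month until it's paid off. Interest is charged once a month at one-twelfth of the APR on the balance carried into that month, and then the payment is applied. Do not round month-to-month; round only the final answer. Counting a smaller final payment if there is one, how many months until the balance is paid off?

Monthly rate r = 15.8%/12 = 1.31667% = 0.0131667.
Recurrence: B ← B·(1+r) − €30.00.
Month 1: interest €5.27; balance after payment €375.27.
Month 2: interest €4.94; balance after payment €350.21.
Closed form: n = −ln(1 − rB₀/P)/ln(1+r) = −ln(0.82444)/ln(1.01317) ≈ 14.758, so the balance reaches zero during payment 15.

15 months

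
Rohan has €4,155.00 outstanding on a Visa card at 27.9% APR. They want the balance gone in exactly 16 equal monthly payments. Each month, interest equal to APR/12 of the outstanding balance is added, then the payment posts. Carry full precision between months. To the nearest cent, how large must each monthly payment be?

Monthly rate r = 27.9%/12 = 2.325% = 0.02325.
Level-payment amortization: P = B₀·r / (1 − (1+r)^(−n)) = 4155.00·0.02325 / (1 − 1.02325^(−16)).
Denominator 1 − (1+r)^(−16) = 0.307703801.
P = 96.6038 / 0.307703801 ≈ 313.95.

€313.95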